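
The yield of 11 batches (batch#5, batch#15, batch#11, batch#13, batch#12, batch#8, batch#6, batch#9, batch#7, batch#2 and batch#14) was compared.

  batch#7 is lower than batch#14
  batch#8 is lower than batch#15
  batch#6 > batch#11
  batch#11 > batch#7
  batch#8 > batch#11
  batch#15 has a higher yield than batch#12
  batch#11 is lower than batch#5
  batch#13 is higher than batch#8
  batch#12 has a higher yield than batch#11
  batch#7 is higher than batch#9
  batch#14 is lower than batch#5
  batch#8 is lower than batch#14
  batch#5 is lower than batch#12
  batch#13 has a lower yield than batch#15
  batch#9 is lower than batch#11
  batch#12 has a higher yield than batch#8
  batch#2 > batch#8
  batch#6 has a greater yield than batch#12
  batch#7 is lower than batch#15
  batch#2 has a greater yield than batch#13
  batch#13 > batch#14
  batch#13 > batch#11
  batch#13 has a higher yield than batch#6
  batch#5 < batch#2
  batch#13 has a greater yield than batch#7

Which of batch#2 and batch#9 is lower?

Chaining the given relations: batch#9 < batch#7 < batch#11 < batch#8 < batch#14 < batch#5 < batch#12 < batch#6 < batch#13 < batch#2.
So batch#9 < batch#2; batch#9 is the lower of the two.

batch#9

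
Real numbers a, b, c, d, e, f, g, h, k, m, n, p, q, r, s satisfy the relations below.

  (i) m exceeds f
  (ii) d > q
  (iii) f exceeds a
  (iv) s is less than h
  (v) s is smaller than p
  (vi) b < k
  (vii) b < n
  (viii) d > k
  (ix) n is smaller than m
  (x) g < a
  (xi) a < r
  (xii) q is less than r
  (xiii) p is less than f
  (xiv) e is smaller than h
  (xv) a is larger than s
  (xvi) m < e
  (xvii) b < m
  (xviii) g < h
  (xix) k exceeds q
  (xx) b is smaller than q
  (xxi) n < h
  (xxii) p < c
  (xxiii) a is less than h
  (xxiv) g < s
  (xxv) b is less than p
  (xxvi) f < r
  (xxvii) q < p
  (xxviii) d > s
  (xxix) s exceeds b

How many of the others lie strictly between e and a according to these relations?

2

Chaining upward from a reaches: f, m, h, r.
Chaining downward from e reaches: b, g, s, q, n, p, f, m.
Strictly between a and e are those in both lists: f, m — 2 elements.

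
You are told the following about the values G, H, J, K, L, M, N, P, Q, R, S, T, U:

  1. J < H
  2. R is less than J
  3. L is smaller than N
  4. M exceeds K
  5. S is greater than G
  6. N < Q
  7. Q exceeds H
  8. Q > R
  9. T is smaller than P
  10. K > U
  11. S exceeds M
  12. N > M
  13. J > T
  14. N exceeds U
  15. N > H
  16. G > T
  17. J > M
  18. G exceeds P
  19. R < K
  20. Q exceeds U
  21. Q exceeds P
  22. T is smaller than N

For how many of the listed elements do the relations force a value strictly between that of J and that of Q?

Chaining upward from J reaches: H, N.
Chaining downward from Q reaches: U, R, K, M, T, L, P, H, N.
Strictly between J and Q are those in both lists: H, N — 2 elements.

2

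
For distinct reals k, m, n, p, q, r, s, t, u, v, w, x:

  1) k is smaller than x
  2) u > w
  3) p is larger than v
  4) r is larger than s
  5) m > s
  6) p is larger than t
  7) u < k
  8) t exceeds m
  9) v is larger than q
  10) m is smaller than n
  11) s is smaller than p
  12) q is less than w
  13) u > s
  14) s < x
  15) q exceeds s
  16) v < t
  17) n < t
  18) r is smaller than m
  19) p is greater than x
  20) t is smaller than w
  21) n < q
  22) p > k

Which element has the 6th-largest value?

The consecutive relations fix a unique order: s < r < m < n < q < v < t < w < u < k < x < p.
Counting 6 from the largest end gives t.

t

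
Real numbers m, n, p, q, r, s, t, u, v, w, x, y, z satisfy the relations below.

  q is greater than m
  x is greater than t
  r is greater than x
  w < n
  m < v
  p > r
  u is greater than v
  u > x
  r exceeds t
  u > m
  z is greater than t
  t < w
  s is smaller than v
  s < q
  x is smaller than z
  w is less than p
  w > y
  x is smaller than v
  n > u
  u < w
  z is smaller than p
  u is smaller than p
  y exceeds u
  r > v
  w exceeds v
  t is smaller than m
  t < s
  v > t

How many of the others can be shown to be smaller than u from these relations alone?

5

Directly below u: m, x, v.
One step further: t, s (5 so far).
Nothing else is reachable below u; 5 in all.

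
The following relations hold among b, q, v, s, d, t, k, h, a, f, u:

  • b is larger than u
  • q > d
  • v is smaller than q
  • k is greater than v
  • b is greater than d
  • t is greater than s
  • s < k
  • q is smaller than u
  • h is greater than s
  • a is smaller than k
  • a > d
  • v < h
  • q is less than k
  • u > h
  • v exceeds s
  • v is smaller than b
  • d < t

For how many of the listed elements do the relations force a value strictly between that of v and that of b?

3

The relations place v below b. An element lies strictly between them when it is forced above v and also forced below b.
Above v: {q, k, h, u}. Below b: {d, s, q, h, u}.
Intersection: {q, h, u} — 3.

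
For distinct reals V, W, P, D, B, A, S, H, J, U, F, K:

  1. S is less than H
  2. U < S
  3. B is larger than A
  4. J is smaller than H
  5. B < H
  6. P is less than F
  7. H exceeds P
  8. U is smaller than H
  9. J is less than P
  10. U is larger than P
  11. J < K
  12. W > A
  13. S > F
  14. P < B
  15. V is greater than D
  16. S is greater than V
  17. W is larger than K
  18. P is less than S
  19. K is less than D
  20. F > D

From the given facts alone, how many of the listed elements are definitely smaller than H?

From H the given relations immediately reach J, P, U, B, S.
From those, V, F, A — 8 in total.
From those, D — 9 in total.
From those, K — 10 in total.
Nothing else is reachable below H; 10 in all.

10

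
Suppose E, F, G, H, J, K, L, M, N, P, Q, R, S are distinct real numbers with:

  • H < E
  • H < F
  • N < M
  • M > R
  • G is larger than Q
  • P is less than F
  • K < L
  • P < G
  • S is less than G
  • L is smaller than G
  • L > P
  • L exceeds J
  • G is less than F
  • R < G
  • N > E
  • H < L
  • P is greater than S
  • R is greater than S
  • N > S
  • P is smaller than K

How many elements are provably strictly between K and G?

1

Chaining upward from K reaches: L, F.
Chaining downward from G reaches: S, R, Q, J, H, P, L.
Strictly between K and G are those in both lists: L — 1 element.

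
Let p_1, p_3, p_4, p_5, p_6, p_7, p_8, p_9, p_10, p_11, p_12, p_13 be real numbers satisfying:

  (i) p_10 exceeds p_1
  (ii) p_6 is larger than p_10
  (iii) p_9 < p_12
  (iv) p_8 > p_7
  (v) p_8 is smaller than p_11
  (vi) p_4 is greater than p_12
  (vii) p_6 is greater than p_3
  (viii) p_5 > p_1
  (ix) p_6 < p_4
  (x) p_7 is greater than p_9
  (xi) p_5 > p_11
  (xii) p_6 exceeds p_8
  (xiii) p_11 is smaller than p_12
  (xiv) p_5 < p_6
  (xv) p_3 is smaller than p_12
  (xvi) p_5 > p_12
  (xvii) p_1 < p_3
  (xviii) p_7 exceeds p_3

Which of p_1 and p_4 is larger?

Following the relations from p_1: p_1 < p_3 < p_7 < p_8 < p_11 < p_12 < p_5 < p_6 < p_4.
So p_1 < p_4; p_4 is the larger of the two.

p_4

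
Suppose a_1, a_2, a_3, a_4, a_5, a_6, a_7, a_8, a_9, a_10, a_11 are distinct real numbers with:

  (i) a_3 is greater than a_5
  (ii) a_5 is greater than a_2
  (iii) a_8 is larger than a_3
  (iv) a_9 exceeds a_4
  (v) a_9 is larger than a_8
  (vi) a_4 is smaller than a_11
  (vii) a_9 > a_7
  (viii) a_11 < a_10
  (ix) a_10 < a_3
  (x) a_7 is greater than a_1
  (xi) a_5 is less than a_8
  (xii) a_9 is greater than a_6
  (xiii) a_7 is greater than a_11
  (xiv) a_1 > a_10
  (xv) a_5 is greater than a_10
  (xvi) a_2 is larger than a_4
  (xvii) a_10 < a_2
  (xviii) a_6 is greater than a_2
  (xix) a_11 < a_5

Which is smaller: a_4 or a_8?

Link the given pairs in sequence: a_4 < a_11; a_11 < a_10; a_10 < a_2; a_2 < a_5; a_5 < a_3; a_3 < a_8.
Chaining these gives a_4 < a_11 < a_10 < a_2 < a_5 < a_3 < a_8.
So a_4 < a_8; a_4 is the smaller of the two.

a_4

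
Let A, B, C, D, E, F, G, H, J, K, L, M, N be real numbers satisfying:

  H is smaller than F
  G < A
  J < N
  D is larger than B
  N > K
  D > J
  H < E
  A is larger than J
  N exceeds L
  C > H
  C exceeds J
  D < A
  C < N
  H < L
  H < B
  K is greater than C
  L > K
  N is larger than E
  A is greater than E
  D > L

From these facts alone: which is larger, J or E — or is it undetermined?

Following every chain through J: above J we get C, K, L, D, N, A.
E is not reached, and no chain runs the other way from E to J.
So the given relations leave the order of J and E undetermined.

undetermined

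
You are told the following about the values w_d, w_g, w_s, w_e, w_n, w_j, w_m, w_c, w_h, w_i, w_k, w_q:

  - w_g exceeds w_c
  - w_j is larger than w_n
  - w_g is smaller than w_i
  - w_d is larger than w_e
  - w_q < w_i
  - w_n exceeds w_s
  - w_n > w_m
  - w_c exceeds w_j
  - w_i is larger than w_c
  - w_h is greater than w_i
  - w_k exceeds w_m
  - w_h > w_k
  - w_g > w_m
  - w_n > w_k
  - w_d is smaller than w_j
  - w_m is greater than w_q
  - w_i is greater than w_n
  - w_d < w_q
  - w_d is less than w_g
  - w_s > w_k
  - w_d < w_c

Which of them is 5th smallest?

The consecutive relations fix a unique order: w_e < w_d < w_q < w_m < w_k < w_s < w_n < w_j < w_c < w_g < w_i < w_h.
The 5th smallest is w_k.

w_k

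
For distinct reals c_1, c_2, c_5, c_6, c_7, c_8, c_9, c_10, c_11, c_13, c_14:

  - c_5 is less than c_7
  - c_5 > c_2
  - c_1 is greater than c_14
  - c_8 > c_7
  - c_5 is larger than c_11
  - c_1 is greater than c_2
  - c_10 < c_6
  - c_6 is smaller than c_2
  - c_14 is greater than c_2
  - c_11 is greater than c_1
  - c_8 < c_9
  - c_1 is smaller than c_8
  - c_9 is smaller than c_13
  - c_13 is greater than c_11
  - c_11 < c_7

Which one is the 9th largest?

Chaining the given pairs: c_10 < c_6 < c_2 < c_14 < c_1 < c_11 < c_5 < c_7 < c_8 < c_9 < c_13.
The 9th largest is c_2.

c_2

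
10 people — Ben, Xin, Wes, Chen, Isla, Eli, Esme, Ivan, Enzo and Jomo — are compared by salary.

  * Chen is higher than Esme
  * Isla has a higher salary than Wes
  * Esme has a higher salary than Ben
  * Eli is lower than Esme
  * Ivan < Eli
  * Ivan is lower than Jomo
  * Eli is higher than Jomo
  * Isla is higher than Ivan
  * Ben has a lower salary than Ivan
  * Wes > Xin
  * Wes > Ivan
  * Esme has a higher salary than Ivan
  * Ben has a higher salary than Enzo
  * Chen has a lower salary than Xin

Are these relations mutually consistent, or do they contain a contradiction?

consistent

Every relation is compatible with Enzo < Ben < Ivan < Jomo < Eli < Esme < Chen < Xin < Wes < Isla; the set is consistent.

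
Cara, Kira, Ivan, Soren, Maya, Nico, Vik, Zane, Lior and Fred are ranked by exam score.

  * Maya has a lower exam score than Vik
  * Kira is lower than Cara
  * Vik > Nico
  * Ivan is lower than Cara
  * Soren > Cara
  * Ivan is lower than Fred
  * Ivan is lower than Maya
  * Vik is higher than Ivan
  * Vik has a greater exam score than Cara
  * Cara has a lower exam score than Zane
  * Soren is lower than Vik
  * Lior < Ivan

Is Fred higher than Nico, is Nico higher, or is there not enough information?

Following every chain through Nico: above Nico we get Vik.
Fred is not reached, and no chain runs the other way from Fred to Nico.
So the given relations leave the order of Nico and Fred undetermined.

undetermined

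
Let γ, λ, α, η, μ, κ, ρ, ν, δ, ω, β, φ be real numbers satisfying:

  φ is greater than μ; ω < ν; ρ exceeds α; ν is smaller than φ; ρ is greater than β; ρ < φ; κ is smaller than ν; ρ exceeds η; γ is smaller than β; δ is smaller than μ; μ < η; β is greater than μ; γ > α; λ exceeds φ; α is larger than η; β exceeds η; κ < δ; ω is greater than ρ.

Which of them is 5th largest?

Piecing the relations together gives one ordering: κ < δ < μ < η < α < γ < β < ρ < ω < ν < φ < λ.
The 5th largest is ρ.

ρ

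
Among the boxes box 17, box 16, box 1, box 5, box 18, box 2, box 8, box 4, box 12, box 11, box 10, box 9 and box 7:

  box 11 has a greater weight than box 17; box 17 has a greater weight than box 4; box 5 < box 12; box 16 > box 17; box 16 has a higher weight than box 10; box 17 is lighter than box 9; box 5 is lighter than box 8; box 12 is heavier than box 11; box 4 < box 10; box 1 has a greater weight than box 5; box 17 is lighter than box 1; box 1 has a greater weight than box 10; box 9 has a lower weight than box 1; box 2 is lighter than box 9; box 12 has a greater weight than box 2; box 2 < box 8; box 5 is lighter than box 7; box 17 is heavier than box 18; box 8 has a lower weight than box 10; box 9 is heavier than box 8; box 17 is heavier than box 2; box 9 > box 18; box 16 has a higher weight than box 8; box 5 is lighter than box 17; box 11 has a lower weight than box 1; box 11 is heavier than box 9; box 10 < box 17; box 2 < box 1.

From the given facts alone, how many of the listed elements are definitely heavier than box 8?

7

Directly above box 8: box 10, box 9, box 16.
One step further: box 17, box 11, box 1 (6 so far).
One step further: box 12 (7 so far).
No other element is forced above box 8 by the given relations, so the count is 7.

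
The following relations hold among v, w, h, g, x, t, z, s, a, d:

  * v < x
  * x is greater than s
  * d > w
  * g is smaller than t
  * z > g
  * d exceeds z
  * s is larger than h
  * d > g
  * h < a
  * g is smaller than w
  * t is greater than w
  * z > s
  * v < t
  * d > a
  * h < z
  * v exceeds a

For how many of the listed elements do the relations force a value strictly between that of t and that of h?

2

Chaining upward from h reaches: a, s, v, z, x, d.
Chaining downward from t reaches: a, v, g, w.
Strictly between h and t are those in both lists: a, v — 2 elements.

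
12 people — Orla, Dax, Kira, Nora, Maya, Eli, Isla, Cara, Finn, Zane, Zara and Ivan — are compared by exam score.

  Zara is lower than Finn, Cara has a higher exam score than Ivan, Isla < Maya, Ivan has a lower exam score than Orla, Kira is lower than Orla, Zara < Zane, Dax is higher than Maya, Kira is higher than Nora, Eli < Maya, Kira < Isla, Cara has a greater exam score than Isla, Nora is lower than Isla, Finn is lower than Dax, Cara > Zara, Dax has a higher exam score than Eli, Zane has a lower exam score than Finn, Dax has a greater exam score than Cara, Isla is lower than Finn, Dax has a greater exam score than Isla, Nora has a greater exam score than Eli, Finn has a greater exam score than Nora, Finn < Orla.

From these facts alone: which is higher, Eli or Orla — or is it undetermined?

Eli < Nora < Kira < Isla < Finn < Orla, by transitivity through Nora, Kira, Isla, Finn.
So Orla is higher.

Orla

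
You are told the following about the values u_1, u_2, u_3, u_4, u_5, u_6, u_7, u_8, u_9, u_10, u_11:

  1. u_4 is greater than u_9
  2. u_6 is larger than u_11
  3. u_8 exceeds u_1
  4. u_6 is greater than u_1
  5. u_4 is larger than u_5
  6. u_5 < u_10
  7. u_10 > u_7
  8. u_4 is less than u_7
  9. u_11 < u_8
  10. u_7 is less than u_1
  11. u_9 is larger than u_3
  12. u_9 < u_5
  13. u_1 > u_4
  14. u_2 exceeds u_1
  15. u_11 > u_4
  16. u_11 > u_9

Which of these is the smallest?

u_3

u_9 is not least since u_3 < u_9; u_5 is not least since u_9 < u_5; u_4 is not least since u_9 < u_4; u_7 is not least since u_4 < u_7; u_10 is not least since u_7 < u_10; u_11 is not least since u_4 < u_11; u_1 is not least since u_4 < u_1; u_8 is not least since u_11 < u_8; u_6 is not least since u_1 < u_6; u_2 is not least since u_1 < u_2.
Only u_3 has nothing below it, so u_3 is the smallest.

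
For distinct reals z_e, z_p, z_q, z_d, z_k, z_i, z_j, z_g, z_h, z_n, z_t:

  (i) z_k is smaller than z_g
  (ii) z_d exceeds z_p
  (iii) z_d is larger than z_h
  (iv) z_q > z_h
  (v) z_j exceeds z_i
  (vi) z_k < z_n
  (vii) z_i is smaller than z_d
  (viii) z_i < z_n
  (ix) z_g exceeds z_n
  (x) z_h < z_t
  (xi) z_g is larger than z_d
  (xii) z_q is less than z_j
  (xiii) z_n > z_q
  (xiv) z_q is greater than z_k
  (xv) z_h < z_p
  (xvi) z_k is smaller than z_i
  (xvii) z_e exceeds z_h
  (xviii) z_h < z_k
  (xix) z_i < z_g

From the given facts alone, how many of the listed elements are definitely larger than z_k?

From z_k the given relations immediately reach z_i, z_q, z_n, z_g.
From those, z_d, z_j — 6 in total.
Nothing else is reachable above z_k; 6 in all.

6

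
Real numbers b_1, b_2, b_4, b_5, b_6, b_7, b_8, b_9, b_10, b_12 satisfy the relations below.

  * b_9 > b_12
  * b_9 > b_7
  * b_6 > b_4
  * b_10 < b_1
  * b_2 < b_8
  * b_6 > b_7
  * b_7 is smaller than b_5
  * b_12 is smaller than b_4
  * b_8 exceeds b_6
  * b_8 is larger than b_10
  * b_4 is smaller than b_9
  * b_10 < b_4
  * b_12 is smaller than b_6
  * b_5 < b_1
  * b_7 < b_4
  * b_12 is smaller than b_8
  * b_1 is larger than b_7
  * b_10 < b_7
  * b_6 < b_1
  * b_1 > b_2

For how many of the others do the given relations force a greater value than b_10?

7

Directly above b_10: b_7, b_4, b_8, b_1.
One step further: b_6, b_5, b_9 (7 so far).
Nothing else is reachable above b_10; 7 in all.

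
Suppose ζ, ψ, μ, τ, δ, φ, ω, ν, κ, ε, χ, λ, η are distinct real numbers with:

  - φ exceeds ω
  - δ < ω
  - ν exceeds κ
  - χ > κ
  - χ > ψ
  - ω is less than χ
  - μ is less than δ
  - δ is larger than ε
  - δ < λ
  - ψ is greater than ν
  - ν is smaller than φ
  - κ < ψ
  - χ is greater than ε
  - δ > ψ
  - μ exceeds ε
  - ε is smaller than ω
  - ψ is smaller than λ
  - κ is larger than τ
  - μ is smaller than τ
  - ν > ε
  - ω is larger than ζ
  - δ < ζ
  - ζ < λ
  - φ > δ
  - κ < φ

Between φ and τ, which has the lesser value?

Following the relations from τ: τ < κ < ν < ψ < δ < ζ < ω < φ.
So τ < φ; τ is the smaller of the two.

τ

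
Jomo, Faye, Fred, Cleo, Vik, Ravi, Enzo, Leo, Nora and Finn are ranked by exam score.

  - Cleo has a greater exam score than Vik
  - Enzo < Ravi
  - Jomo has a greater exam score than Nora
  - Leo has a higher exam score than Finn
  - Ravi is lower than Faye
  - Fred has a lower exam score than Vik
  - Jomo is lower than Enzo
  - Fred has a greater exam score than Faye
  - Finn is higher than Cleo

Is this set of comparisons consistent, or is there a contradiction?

consistent

The single ordering Nora < Jomo < Enzo < Ravi < Faye < Fred < Vik < Cleo < Finn < Leo satisfies every listed relation, so no contradiction arises.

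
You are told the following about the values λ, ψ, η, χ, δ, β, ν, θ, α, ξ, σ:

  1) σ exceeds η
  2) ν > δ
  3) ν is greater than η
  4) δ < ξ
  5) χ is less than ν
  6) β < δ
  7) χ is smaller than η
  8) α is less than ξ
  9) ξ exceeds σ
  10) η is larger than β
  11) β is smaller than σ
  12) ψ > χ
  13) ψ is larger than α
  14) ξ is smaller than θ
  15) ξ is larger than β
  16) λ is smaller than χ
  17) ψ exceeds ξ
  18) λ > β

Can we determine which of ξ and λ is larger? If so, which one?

ξ

λ < χ and χ < η give λ < η.
With η < σ: λ < χ < η < σ.
Then σ < ξ extends the chain to ξ.
So ξ is larger.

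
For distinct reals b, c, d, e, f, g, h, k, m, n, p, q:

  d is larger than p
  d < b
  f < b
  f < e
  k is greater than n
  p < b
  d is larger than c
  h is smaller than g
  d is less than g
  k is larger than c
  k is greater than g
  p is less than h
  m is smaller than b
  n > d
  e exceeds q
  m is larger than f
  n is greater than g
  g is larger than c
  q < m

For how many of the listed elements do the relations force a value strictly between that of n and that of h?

1

Chaining upward from h reaches: g, k.
Chaining downward from n reaches: p, c, d, g.
Strictly between h and n are those in both lists: g — 1 element.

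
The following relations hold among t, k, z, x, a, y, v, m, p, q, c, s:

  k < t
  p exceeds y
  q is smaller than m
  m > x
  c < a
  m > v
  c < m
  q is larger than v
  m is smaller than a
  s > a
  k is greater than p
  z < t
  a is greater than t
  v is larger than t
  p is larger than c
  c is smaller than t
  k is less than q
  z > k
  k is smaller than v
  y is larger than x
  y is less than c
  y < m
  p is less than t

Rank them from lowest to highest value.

x < y < c < p < k < z < t < v < q < m < a < s

The consecutive links are each given: x < y; y < c; c < p; p < k; k < z; z < t; t < v; v < q; q < m; m < a; a < s.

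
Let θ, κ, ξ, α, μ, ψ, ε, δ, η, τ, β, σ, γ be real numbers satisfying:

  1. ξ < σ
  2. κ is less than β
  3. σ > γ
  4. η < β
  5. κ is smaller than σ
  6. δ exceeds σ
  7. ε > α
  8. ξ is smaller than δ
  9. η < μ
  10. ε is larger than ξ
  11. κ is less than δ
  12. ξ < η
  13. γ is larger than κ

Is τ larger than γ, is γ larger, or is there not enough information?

Following every chain through τ: nothing is chained to τ.
γ is not reached, and no chain runs the other way from γ to τ.
So the given relations leave the order of τ and γ undetermined.

undetermined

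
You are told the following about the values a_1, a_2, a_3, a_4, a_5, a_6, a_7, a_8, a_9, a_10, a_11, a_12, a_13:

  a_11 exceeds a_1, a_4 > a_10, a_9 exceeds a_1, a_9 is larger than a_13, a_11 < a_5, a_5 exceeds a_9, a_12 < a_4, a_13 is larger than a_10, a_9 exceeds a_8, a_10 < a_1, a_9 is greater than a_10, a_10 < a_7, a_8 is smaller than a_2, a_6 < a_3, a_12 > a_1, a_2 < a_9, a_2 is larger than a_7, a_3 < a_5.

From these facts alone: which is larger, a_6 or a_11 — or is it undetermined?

undetermined

Following every chain through a_6: above a_6 we get a_3, a_5.
a_11 is not reached, and no chain runs the other way from a_11 to a_6.
So the given relations leave the order of a_6 and a_11 undetermined.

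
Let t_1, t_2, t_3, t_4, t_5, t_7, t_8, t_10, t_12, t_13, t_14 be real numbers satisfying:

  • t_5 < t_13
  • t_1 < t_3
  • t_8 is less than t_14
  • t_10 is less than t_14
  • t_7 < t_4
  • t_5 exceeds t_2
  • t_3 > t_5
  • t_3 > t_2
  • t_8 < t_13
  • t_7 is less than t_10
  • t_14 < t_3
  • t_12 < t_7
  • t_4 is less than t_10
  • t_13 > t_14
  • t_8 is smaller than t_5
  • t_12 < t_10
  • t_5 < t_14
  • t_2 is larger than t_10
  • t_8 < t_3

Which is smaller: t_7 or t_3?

t_7

Chaining the given relations: t_7 < t_4 < t_10 < t_2 < t_5 < t_14 < t_3.
So t_7 < t_3; t_7 is the smaller of the two.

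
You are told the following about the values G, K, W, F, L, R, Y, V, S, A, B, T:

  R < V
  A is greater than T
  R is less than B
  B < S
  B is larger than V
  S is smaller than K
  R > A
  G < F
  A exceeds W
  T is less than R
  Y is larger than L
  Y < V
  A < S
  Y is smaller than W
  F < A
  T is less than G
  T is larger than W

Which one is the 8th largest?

G

The consecutive relations fix a unique order: L < Y < W < T < G < F < A < R < V < B < S < K.
Counting 8 from the largest end gives G.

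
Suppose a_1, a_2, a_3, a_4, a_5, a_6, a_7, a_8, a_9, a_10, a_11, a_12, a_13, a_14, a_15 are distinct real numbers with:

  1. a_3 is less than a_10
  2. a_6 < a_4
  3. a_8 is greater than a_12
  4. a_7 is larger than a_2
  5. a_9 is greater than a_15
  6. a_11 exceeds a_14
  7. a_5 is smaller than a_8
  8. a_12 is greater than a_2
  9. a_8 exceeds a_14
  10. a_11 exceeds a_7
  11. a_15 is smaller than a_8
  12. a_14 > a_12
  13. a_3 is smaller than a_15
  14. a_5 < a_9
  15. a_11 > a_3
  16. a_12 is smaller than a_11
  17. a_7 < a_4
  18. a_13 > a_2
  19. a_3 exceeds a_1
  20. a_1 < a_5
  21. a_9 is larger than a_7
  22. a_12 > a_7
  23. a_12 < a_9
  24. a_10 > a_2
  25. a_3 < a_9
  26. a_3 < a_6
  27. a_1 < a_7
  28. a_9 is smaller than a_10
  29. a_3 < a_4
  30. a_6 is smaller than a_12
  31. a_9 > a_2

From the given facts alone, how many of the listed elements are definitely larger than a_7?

7

The elements the relations force above a_7 are a_12, a_14, a_11, a_9, a_4, a_8, a_10 — no chain reaches any other.
That is 7.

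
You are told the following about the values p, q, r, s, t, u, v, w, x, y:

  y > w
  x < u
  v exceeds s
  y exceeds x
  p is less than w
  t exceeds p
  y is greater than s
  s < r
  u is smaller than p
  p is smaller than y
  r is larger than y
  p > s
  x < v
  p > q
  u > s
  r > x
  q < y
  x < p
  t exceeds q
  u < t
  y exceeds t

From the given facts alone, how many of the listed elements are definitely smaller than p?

The elements the relations force below p are x, s, q, u — no chain reaches any other.
That is 4.

4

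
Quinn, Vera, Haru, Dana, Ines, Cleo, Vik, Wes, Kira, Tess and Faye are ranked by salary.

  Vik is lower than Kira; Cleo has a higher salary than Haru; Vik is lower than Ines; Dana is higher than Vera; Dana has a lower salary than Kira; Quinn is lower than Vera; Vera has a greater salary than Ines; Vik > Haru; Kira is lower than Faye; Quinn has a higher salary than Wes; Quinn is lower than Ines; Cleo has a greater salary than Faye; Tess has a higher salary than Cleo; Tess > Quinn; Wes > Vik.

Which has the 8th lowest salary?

Piecing the relations together gives one ordering: Haru < Vik < Wes < Quinn < Ines < Vera < Dana < Kira < Faye < Cleo < Tess.
Counting 8 from the smallest end gives Kira.

Kira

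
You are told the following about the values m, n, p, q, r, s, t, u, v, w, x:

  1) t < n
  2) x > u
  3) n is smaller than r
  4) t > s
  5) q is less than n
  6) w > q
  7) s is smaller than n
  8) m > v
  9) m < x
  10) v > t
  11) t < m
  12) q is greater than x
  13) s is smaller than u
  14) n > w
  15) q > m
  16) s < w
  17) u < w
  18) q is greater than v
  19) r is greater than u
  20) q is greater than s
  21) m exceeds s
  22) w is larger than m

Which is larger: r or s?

s < t < v < m < q < w < n < r, by transitivity through t, v, m, q, w, n.
So s < r; r is the larger of the two.

r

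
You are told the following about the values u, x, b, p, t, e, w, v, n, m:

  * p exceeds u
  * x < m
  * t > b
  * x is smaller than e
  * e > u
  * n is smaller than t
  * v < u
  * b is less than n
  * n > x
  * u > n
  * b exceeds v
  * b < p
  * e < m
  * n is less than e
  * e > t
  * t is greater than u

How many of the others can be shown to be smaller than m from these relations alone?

The elements the relations force below m are v, b, x, n, u, t, e — no chain reaches any other.
That is 7.

7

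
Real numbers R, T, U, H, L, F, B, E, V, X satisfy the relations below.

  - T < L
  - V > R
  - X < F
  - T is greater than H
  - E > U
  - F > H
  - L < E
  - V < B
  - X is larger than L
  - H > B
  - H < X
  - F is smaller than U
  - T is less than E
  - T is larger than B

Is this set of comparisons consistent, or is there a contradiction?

consistent

The single ordering R < V < B < H < T < L < X < F < U < E satisfies every listed relation, so no contradiction arises.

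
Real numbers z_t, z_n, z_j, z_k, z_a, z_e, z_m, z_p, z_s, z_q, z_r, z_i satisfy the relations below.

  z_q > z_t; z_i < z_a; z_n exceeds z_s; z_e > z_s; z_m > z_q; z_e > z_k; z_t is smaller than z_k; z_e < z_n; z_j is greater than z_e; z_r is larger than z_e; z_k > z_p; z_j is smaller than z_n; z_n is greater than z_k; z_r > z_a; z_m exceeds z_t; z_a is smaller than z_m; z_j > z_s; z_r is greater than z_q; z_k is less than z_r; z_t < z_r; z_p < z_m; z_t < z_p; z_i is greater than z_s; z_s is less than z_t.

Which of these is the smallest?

Chaining upward from z_s: directly above it, z_t, z_i, z_e, z_j, z_n; then z_p, z_a, z_q, z_k, z_r, z_m.
That covers every other element, and nothing is given below z_s, so z_s is the smallest.

z_s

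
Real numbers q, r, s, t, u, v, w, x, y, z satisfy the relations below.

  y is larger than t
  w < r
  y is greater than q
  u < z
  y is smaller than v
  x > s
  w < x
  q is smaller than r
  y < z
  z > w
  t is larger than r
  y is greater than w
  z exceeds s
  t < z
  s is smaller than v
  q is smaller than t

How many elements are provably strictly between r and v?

2

The relations place r below v. An element lies strictly between them when it is forced above r and also forced below v.
Above r: {t, y, z}. Below v: {q, s, w, t, y}.
Intersection: {t, y} — 2.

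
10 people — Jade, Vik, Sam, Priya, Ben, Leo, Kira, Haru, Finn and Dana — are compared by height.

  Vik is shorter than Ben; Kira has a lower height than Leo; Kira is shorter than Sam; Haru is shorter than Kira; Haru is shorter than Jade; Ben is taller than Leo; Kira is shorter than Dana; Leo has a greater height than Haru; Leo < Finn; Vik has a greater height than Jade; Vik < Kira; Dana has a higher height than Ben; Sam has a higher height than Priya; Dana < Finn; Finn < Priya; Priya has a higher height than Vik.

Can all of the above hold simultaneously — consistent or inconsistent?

The single ordering Haru < Jade < Vik < Kira < Leo < Ben < Dana < Finn < Priya < Sam satisfies every listed relation, so no contradiction arises.

consistent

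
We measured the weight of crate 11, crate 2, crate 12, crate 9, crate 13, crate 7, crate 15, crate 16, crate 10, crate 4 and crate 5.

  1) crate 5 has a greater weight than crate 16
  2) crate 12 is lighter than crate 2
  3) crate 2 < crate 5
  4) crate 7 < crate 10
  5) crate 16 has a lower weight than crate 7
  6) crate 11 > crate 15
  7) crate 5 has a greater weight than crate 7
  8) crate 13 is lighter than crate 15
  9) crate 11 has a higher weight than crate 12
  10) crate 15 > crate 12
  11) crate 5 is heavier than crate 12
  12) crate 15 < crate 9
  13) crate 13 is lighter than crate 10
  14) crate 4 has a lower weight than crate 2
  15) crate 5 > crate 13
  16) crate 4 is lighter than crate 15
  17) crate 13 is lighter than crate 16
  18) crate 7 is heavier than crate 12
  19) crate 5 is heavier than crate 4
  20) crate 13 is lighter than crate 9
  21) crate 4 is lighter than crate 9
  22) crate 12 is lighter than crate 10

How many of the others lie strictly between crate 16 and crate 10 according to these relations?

Chaining upward from crate 16 reaches: crate 7, crate 5.
Chaining downward from crate 10 reaches: crate 13, crate 12, crate 7.
Strictly between crate 16 and crate 10 are those in both lists: crate 7 — 1 element.

1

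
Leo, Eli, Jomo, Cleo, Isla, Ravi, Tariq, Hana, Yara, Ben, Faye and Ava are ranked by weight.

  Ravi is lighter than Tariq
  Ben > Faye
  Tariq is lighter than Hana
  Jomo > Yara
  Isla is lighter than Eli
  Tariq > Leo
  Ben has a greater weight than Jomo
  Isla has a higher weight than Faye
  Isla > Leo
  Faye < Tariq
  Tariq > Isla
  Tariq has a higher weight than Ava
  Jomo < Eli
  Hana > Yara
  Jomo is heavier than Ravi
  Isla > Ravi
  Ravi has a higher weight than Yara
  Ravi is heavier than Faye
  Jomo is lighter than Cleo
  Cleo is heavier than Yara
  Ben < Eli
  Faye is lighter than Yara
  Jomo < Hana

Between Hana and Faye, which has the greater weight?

Hana

Faye < Yara < Ravi < Isla < Tariq < Hana, by transitivity through Yara, Ravi, Isla, Tariq.
So Faye < Hana; Hana is the heavier of the two.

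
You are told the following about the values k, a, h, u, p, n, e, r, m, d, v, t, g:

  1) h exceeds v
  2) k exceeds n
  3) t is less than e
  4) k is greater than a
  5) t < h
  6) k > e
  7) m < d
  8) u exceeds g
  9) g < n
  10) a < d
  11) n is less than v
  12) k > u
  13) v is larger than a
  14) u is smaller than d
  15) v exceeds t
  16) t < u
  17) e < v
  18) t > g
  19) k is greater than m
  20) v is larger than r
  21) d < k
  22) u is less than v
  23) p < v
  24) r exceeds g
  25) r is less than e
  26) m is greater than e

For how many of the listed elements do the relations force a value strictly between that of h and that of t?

3

The relations place t below h. An element lies strictly between them when it is forced above t and also forced below h.
Above t: {e, m, u, v, d, k}. Below h: {g, r, a, p, n, e, u, v}.
Intersection: {e, u, v} — 3.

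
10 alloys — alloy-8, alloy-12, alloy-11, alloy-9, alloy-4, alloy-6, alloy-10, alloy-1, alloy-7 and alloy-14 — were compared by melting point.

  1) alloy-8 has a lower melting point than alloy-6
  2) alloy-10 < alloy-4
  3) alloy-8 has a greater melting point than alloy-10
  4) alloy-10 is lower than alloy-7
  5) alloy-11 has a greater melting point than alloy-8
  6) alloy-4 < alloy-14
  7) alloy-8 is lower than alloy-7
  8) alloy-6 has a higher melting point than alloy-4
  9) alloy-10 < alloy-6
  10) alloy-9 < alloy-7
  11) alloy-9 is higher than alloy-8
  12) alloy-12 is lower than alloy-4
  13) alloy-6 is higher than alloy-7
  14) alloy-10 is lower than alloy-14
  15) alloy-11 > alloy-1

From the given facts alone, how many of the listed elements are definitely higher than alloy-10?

7

The elements the relations force above alloy-10 are alloy-4, alloy-8, alloy-9, alloy-11, alloy-7, alloy-14, alloy-6 — no chain reaches any other.
That is 7.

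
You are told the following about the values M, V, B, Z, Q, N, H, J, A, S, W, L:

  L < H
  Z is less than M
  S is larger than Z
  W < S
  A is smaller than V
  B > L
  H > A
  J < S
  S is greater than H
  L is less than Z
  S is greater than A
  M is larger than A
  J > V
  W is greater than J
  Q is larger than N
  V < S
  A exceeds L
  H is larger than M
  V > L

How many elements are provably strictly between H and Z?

1

The relations place Z below H. An element lies strictly between them when it is forced above Z and also forced below H.
Above Z: {M, S}. Below H: {L, A, M}.
Intersection: {M} — 1.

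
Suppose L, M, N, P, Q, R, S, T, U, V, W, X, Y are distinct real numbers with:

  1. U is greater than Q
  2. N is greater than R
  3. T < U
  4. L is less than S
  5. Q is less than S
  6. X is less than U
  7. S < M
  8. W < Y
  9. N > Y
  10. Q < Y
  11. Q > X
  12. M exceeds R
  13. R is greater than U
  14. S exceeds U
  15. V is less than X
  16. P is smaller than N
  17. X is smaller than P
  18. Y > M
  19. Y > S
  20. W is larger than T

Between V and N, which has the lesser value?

V

V < X < Q < U < S < M < Y < N, by transitivity through X, Q, U, S, M, Y.
So V < N; V is the smaller of the two.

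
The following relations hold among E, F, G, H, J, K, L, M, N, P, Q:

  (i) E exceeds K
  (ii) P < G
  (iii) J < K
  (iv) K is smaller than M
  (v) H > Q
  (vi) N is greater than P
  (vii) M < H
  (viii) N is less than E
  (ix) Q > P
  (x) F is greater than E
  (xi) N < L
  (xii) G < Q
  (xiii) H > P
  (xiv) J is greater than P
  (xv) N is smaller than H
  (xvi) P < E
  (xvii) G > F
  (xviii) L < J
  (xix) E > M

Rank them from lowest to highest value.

The consecutive links are each given: P < N; N < L; L < J; J < K; K < M; M < E; E < F; F < G; G < Q; Q < H.

P < N < L < J < K < M < E < F < G < Q < H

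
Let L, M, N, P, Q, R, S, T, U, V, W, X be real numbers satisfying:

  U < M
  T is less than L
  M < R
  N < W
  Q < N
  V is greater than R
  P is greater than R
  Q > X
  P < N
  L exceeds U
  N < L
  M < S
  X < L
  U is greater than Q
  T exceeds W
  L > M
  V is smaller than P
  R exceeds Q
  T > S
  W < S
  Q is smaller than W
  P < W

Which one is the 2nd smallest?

Chaining the given pairs: X < Q < U < M < R < V < P < N < W < S < T < L.
The 2nd smallest is Q.

Q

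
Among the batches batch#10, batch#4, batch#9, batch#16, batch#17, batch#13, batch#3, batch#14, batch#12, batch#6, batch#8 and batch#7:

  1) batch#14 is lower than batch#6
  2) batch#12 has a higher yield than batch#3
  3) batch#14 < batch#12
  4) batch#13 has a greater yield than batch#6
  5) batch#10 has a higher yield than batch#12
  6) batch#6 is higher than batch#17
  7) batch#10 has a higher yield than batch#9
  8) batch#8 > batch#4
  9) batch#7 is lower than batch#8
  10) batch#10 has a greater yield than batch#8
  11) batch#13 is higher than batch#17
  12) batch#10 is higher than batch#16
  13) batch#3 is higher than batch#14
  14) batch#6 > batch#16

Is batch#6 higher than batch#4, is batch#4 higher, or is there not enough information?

undetermined

Following every chain through batch#4: above batch#4 we get batch#8, batch#10.
batch#6 is not reached, and no chain runs the other way from batch#6 to batch#4.
So the given relations leave the order of batch#4 and batch#6 undetermined.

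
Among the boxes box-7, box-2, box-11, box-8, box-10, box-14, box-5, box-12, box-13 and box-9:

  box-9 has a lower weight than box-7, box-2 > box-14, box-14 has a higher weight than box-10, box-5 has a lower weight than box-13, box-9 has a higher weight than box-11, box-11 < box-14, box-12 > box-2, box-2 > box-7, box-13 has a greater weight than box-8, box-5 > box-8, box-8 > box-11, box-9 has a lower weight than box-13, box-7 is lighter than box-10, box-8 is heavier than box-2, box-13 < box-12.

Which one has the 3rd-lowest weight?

box-7

Chaining the given pairs: box-11 < box-9 < box-7 < box-10 < box-14 < box-2 < box-8 < box-5 < box-13 < box-12.
The 3rd smallest is box-7.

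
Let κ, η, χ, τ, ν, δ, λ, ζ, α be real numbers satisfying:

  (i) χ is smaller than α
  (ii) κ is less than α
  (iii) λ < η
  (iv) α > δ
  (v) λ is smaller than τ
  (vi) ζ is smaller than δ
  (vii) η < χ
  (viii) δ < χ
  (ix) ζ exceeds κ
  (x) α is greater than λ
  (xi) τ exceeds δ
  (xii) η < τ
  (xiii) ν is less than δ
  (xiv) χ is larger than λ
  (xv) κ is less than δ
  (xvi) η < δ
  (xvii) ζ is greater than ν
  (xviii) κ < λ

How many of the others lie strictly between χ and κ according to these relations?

Chaining upward from κ reaches: λ, η, ζ, δ, α, τ.
Chaining downward from χ reaches: ν, λ, η, ζ, δ.
Strictly between κ and χ are those in both lists: λ, η, ζ, δ — 4 elements.

4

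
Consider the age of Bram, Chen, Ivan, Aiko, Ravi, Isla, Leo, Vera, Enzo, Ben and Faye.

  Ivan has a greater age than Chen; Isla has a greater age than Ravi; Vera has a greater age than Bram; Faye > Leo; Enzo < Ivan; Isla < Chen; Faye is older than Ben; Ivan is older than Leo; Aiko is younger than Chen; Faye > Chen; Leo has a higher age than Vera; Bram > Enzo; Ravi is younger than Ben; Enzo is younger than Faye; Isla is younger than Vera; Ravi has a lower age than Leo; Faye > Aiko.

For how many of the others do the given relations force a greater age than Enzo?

5

The elements the relations force above Enzo are Bram, Vera, Leo, Ivan, Faye — no chain reaches any other.
That is 5.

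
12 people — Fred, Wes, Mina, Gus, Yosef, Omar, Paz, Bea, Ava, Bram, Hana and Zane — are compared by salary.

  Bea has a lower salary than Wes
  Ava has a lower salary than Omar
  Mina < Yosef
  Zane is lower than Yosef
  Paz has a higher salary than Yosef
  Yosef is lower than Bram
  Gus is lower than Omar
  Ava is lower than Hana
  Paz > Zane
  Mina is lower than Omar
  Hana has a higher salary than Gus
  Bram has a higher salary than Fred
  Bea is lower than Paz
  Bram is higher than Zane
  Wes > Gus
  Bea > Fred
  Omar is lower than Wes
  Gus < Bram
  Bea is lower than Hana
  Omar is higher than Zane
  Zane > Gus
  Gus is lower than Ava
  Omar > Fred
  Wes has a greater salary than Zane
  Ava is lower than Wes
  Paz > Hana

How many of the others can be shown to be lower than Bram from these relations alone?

Directly below Bram: Fred, Gus, Zane, Yosef.
One step further: Mina (5 so far).
Nothing else is reachable below Bram; 5 in all.

5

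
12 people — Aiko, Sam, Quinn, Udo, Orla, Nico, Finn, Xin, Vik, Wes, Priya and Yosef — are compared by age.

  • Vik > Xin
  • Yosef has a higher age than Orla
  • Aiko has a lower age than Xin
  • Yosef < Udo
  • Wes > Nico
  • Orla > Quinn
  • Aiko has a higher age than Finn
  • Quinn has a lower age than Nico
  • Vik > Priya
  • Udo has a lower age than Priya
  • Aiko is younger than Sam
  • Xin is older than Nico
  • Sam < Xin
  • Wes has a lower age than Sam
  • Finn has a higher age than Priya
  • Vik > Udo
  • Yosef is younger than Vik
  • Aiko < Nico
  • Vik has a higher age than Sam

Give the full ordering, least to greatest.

Each adjacent pair is fixed by a given relation: Quinn < Orla; Orla < Yosef; Yosef < Udo; Udo < Priya; Priya < Finn; Finn < Aiko; Aiko < Nico; Nico < Wes; Wes < Sam; Sam < Xin; Xin < Vik. Chaining them end to end gives the full order.

Quinn < Orla < Yosef < Udo < Priya < Finn < Aiko < Nico < Wes < Sam < Xin < Vik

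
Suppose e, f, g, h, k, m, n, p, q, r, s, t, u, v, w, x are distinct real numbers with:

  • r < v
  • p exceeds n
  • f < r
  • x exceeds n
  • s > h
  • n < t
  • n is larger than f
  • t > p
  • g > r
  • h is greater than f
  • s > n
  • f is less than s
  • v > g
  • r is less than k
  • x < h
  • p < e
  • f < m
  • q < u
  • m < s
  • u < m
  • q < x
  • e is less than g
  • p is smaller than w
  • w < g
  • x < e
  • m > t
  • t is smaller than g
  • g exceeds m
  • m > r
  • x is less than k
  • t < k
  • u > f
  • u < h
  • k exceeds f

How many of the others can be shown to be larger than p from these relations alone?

From p the given relations immediately reach t, e, w.
From those, k, m, g — 6 in total.
From those, s, v — 8 in total.
No other element is forced above p by the given relations, so the count is 8.

8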